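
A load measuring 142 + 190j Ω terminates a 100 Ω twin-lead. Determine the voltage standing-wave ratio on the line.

Γ = (Z_L − Z_0)/(Z_L + Z_0) = (42 + j190)/(242 + j190)
|Γ| = 195/308 = 0.632
VSWR = (1 + |Γ|)/(1 − |Γ|) = 1.63/0.368

VSWR ≈ 4.44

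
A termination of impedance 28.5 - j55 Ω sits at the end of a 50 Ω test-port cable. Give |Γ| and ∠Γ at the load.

Γ ≈ 0.616 ∠ -76.3°

Γ = (Z_L − Z_0)/(Z_L + Z_0) = (-21.5 − j55)/(78.5 − j55)
|Γ| = 59.1/95.9 = 0.616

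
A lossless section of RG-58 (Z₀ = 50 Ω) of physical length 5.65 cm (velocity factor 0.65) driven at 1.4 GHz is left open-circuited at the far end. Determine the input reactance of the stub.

λ = v/f = 0.65·c / 1.4 GHz = 0.139 m
βl = 2π·l/λ = 2π × 0.406 = 146°
tan(βl) = -0.674
For an open-circuited stub, Z_in = −jZ_0·cot(βl) = −jZ_0/tan(βl)

X_in ≈ 74.2 Ω (inductive)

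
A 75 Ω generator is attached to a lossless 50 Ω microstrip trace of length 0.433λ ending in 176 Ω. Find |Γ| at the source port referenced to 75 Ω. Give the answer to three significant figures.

|Γ| ≈ 0.484

βl = 2π × 0.433 = 156°
tan(βl) = -0.448
Z_in = Z_0·(Z_L + jZ_0·tanβl)/(Z_0 + jZ_L·tanβl) = 60.6 + j73.2 Ω
Γ_s = (Z_in − Z_s)/(Z_in + Z_s) = (-14.4 + j73.2)/(136 + j73.2), |Γ_s| = 0.484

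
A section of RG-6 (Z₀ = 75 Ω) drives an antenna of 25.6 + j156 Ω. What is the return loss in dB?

Γ = (-49.4 + j156)/(100.6 + j156), |Γ| = 0.882
RL = −20·log₁₀|Γ| = −20·log₁₀(0.882)

RL ≈ 1.1 dB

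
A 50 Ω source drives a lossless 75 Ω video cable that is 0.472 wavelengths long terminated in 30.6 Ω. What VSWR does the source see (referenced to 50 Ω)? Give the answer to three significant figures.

VSWR ≈ 1.72

βl = 2π × 0.472 = 170°
tan(βl) = -0.178
Z_in = Z_0·(Z_L + jZ_0·tanβl)/(Z_0 + jZ_L·tanβl) = 31.4 − j11.1 Ω
Γ_s = (Z_in − Z_s)/(Z_in + Z_s) = (-18.6 − j11.1)/(81.4 − j11.1), |Γ_s| = 0.263
VSWR = (1 + |Γ_s|)/(1 − |Γ_s|)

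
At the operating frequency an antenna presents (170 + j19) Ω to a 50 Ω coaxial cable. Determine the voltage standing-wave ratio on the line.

VSWR ≈ 3.45

Γ = (Z_L − Z_0)/(Z_L + Z_0) = (120 + j19)/(220 + j19)
|Γ| = 121/221 = 0.55
VSWR = (1 + |Γ|)/(1 − |Γ|) = 1.55/0.45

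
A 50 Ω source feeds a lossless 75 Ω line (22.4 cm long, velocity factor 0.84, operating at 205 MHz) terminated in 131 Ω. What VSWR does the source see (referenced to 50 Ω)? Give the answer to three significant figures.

VSWR ≈ 1.54

λ = v/f = 0.84·c / 205 MHz = 1.23 m
βl = 2π·l/λ = 2π × 0.182 = 65.6°
tan(βl) = 2.2
Z_in = Z_0·(Z_L + jZ_0·tanβl)/(Z_0 + jZ_L·tanβl) = 48.5 − j21.4 Ω
Γ_s = (Z_in − Z_s)/(Z_in + Z_s) = (-1.5 − j21.4)/(98.5 − j21.4), |Γ_s| = 0.213
VSWR = (1 + |Γ_s|)/(1 − |Γ_s|)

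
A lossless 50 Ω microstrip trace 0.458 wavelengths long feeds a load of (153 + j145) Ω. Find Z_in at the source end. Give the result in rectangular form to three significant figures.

βl = 2π × 0.458 = 165°
tan(βl) = tan(165°) = -0.27
Z_in = Z_0·(Z_L + jZ_0·tanβl)/(Z_0 + jZ_L·tanβl)
     = 50·(153 + j131)/(89.2 − j41.3)

Z_in ≈ 42.5 + j93.4 Ω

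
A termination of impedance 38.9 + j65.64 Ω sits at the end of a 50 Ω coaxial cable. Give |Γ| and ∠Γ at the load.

Γ ≈ 0.602 ∠ 63.2°

Γ = (Z_L − Z_0)/(Z_L + Z_0) = (-11.1 + j65.64)/(88.9 + j65.64)
|Γ| = 66.6/111 = 0.602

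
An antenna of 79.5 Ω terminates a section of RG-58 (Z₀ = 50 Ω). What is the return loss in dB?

RL ≈ 12.8 dB

Γ = (79.5 − 50)/(79.5 + 50) = 0.228
RL = −20·log₁₀|Γ| = −20·log₁₀(0.228)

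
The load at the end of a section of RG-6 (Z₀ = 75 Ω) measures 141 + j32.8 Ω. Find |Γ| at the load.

Γ = (Z_L − Z_0)/(Z_L + Z_0) = (66 + j32.8)/(216 + j32.8)
|Γ| = 73.7/218

|Γ| ≈ 0.337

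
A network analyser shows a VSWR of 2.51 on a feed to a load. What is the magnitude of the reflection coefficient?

|Γ| = (S − 1)/(S + 1) = (2.51 − 1)/(2.51 + 1) = 1.51/3.51

|Γ| ≈ 0.43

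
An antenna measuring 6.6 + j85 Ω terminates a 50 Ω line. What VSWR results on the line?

VSWR ≈ 29.6

Γ = (Z_L − Z_0)/(Z_L + Z_0) = (-43.4 + j85)/(56.6 + j85)
|Γ| = 95.4/102 = 0.935
VSWR = (1 + |Γ|)/(1 − |Γ|) = 1.93/0.0654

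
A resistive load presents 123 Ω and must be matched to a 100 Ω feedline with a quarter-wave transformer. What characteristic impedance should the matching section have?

Z_qwt ≈ 111 Ω

Z_qwt = √(Z_0·R_L) = √(100 × 123) = √12300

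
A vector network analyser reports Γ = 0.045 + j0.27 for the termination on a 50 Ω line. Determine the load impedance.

Z_L = Z_0·(1 + Γ)/(1 − Γ) = 50·(1.04 + j0.27)/(0.955 − j0.27)

Z_L ≈ 47 + j27.4 Ω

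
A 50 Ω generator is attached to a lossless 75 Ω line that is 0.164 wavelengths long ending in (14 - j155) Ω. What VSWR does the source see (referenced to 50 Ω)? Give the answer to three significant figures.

βl = 2π × 0.164 = 59°
tan(βl) = 1.67
Z_in = Z_0·(Z_L + jZ_0·tanβl)/(Z_0 + jZ_L·tanβl) = 2.66 − j6.93 Ω
Γ_s = (Z_in − Z_s)/(Z_in + Z_s) = (-47.3 − j6.93)/(52.7 − j6.93), |Γ_s| = 0.901
VSWR = (1 + |Γ_s|)/(1 − |Γ_s|)

VSWR ≈ 19.1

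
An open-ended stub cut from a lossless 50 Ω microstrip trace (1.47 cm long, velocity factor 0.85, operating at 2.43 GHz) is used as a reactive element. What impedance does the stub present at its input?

Z_in ≈ −j41.3 Ω

λ = v/f = 0.85·c / 2.43 GHz = 0.105 m
βl = 2π·l/λ = 2π × 0.14 = 50.4°
tan(βl) = 1.21
For an open-ended stub, Z_in = −jZ_0·cot(βl) = −jZ_0/tan(βl)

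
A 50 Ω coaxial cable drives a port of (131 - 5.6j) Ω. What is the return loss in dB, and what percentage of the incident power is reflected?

RL ≈ 6.97 dB; 20.1% of incident power reflected

Γ = (81 − j5.6)/(181 − j5.6), |Γ| = 0.448
RL = −20·log₁₀(0.448) = 6.97 dB
P_refl/P_inc = |Γ|² = 0.201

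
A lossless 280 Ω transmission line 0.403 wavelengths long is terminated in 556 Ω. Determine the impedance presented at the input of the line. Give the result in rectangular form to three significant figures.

βl = 2π × 0.403 = 145°
tan(βl) = tan(145°) = -0.698
Z_in = Z_0·(Z_L + jZ_0·tanβl)/(Z_0 + jZ_L·tanβl)
     = 280·(556 − j195)/(280 − j388)

Z_in ≈ 283 + j197 Ω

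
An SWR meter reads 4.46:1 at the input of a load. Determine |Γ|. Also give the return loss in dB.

|Γ| = (S − 1)/(S + 1) = (4.46 − 1)/(4.46 + 1) = 3.46/5.46
RL = −20·log₁₀|Γ| = −20·log₁₀(0.634)

|Γ| ≈ 0.634; return loss ≈ 3.96 dB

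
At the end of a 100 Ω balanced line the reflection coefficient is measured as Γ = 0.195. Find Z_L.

Z_L = Z_0·(1 + Γ)/(1 − Γ) = 100·(1.2)/(0.805)

Z_L ≈ 148 Ω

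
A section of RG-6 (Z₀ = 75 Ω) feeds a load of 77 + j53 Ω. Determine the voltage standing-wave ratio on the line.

VSWR ≈ 1.98

Γ = (Z_L − Z_0)/(Z_L + Z_0) = (2 + j53)/(152 + j53)
|Γ| = 53/161 = 0.329
VSWR = (1 + |Γ|)/(1 − |Γ|) = 1.33/0.671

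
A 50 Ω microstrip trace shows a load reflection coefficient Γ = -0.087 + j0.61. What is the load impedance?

Z_L = Z_0·(1 + Γ)/(1 − Γ) = 50·(0.913 + j0.61)/(1.09 − j0.61)

Z_L ≈ 20 + j39.3 Ω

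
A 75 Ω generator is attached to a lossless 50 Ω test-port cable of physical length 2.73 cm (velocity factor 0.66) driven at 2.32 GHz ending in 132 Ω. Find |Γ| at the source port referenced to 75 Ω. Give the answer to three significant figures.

λ = v/f = 0.66·c / 2.32 GHz = 0.0853 m
βl = 2π·l/λ = 2π × 0.32 = 115°
tan(βl) = -2.13
Z_in = Z_0·(Z_L + jZ_0·tanβl)/(Z_0 + jZ_L·tanβl) = 22.4 + j19.5 Ω
Γ_s = (Z_in − Z_s)/(Z_in + Z_s) = (-52.6 + j19.5)/(97.4 + j19.5), |Γ_s| = 0.565

|Γ| ≈ 0.565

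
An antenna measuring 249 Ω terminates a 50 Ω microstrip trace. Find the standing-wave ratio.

For a purely resistive load, VSWR = R_L/Z_0 or Z_0/R_L (whichever > 1) = 249/50

VSWR ≈ 4.98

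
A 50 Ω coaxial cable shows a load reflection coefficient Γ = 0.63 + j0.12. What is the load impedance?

Z_L ≈ 195 + j79.3 Ω

Z_L = Z_0·(1 + Γ)/(1 − Γ) = 50·(1.63 + j0.12)/(0.37 − j0.12)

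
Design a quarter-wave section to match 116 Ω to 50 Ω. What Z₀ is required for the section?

Z_qwt = √(Z_0·R_L) = √(50 × 116) = √5800

Z_qwt ≈ 76.2 Ω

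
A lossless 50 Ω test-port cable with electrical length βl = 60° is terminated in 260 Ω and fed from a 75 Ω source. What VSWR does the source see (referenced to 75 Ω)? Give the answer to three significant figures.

VSWR ≈ 6.74

tan(βl) = 1.73
Z_in = Z_0·(Z_L + jZ_0·tanβl)/(Z_0 + jZ_L·tanβl) = 12.7 − j27.5 Ω
Γ_s = (Z_in − Z_s)/(Z_in + Z_s) = (-62.3 − j27.5)/(87.7 − j27.5), |Γ_s| = 0.741
VSWR = (1 + |Γ_s|)/(1 − |Γ_s|)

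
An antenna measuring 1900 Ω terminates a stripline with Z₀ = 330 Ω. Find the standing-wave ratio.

VSWR ≈ 5.76

For a purely resistive load, VSWR = R_L/Z_0 or Z_0/R_L (whichever > 1) = 1900/330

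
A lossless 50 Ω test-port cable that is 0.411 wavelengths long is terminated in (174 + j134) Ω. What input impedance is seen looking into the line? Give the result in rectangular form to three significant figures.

βl = 2π × 0.411 = 148°
tan(βl) = tan(148°) = -0.626
Z_in = Z_0·(Z_L + jZ_0·tanβl)/(Z_0 + jZ_L·tanβl)
     = 50·(174 + j103)/(134 − j109)

Z_in ≈ 20.3 + j54.9 Ω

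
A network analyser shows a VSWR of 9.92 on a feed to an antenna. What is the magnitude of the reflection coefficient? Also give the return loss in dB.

|Γ| = (S − 1)/(S + 1) = (9.92 − 1)/(9.92 + 1) = 8.92/10.9
RL = −20·log₁₀|Γ| = −20·log₁₀(0.817)

|Γ| ≈ 0.817; return loss ≈ 1.76 dB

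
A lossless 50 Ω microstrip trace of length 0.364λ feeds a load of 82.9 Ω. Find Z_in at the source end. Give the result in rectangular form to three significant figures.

Z_in ≈ 41.6 + j21.7 Ω

βl = 2π × 0.364 = 131°
tan(βl) = tan(131°) = -1.15
Z_in = Z_0·(Z_L + jZ_0·tanβl)/(Z_0 + jZ_L·tanβl)
     = 50·(82.9 − j57.4)/(50 − j95.2)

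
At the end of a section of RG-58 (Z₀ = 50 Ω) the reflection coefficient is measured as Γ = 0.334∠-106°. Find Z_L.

Z_L ≈ 34.3 − j24.8 Ω

Z_L = Z_0·(1 + Γ)/(1 − Γ) = 50·(0.908 − j0.321)/(1.09 + j0.321)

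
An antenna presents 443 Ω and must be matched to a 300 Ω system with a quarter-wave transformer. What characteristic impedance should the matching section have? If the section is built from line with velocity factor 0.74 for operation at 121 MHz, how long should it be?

Z_qwt = √(Z_0·R_L) = √(300 × 443) = √132900
λ = 0.74·c/f = 1.83 m, so l = λ/4 = 0.459 m

Z_qwt ≈ 365 Ω; length ≈ 45.9 cm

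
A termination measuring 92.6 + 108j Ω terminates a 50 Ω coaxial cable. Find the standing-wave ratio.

VSWR ≈ 4.7

Γ = (Z_L − Z_0)/(Z_L + Z_0) = (42.6 + j108)/(142.6 + j108)
|Γ| = 116/179 = 0.649
VSWR = (1 + |Γ|)/(1 − |Γ|) = 1.65/0.351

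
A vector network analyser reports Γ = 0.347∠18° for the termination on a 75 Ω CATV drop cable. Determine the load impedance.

Z_L ≈ 143 + j34.9 Ω

Z_L = Z_0·(1 + Γ)/(1 − Γ) = 75·(1.33 + j0.107)/(0.67 − j0.107)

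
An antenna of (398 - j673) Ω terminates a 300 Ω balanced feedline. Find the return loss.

RL ≈ 3.08 dB

Γ = (98 − j673)/(698 − j673), |Γ| = 0.701
RL = −20·log₁₀|Γ| = −20·log₁₀(0.701)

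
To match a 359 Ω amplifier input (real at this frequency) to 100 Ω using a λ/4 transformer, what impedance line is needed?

Z_qwt ≈ 189 Ω

Z_qwt = √(Z_0·R_L) = √(100 × 359) = √35900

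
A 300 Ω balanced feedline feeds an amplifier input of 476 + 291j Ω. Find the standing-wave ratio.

Γ = (Z_L − Z_0)/(Z_L + Z_0) = (176 + j291)/(776 + j291)
|Γ| = 340/829 = 0.41
VSWR = (1 + |Γ|)/(1 − |Γ|) = 1.41/0.59

VSWR ≈ 2.39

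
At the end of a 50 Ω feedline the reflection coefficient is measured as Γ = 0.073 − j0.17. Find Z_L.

Z_L = Z_0·(1 + Γ)/(1 − Γ) = 50·(1.07 − j0.17)/(0.927 + j0.17)

Z_L ≈ 54.4 − j19.1 Ω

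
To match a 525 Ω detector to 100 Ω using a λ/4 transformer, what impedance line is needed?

Z_qwt ≈ 229 Ω

Z_qwt = √(Z_0·R_L) = √(100 × 525) = √52500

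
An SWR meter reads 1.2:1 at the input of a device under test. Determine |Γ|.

|Γ| ≈ 0.0909

|Γ| = (S − 1)/(S + 1) = (1.2 − 1)/(1.2 + 1) = 0.2/2.2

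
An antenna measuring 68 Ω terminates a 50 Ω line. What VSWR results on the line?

VSWR ≈ 1.36

For a purely resistive load, VSWR = R_L/Z_0 or Z_0/R_L (whichever > 1) = 68/50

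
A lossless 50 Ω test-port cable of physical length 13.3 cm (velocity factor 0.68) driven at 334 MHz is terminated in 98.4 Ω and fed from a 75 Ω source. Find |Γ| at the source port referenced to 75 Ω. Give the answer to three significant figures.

λ = v/f = 0.68·c / 334 MHz = 0.611 m
βl = 2π·l/λ = 2π × 0.218 = 78.4°
tan(βl) = 4.87
Z_in = Z_0·(Z_L + jZ_0·tanβl)/(Z_0 + jZ_L·tanβl) = 26.2 − j7.54 Ω
Γ_s = (Z_in − Z_s)/(Z_in + Z_s) = (-48.8 − j7.54)/(101 − j7.54), |Γ_s| = 0.487

|Γ| ≈ 0.487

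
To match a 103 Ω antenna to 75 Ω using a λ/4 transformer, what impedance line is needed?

Z_qwt = √(Z_0·R_L) = √(75 × 103) = √7725

Z_qwt ≈ 87.9 Ω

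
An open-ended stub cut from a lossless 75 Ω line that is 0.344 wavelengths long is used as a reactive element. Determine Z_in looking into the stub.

βl = 2π × 0.344 = 124°
tan(βl) = -1.49
For an open-ended stub, Z_in = −jZ_0·cot(βl) = −jZ_0/tan(βl)

Z_in ≈ +j50.3 Ω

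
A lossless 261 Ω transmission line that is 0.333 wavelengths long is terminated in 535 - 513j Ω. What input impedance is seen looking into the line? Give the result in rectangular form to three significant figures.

Z_in ≈ 116 + j229 Ω

βl = 2π × 0.333 = 120°
tan(βl) = tan(120°) = -1.74
Z_in = Z_0·(Z_L + jZ_0·tanβl)/(Z_0 + jZ_L·tanβl)
     = 261·(535 − j967)/(-632 − j931)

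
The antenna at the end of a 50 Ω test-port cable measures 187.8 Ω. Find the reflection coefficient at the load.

Γ = 0.579

Γ = (Z_L − Z_0)/(Z_L + Z_0) = (187.8 − 50)/(187.8 + 50) = 137.8/237.8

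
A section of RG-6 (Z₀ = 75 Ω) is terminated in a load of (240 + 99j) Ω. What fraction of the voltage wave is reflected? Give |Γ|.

Γ = (Z_L − Z_0)/(Z_L + Z_0) = (165 + j99)/(315 + j99)
|Γ| = 192/330

|Γ| ≈ 0.583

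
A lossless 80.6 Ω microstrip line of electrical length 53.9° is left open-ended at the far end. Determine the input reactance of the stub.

X_in ≈ -58.8 Ω (capacitive)

tan(βl) = 1.37
For an open-ended stub, Z_in = −jZ_0·cot(βl) = −jZ_0/tan(βl)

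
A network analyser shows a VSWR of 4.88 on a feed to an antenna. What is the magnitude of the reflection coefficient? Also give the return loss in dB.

|Γ| = (S − 1)/(S + 1) = (4.88 − 1)/(4.88 + 1) = 3.88/5.88
RL = −20·log₁₀|Γ| = −20·log₁₀(0.66)

|Γ| ≈ 0.66; return loss ≈ 3.61 dB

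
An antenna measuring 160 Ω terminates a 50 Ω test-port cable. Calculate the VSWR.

VSWR ≈ 3.2

Γ = (160 − 50)/(160 + 50) = 0.524
VSWR = (1 + 0.524)/(1 − 0.524)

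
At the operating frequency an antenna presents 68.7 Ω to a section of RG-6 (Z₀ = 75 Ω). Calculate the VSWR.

For a purely resistive load, VSWR = R_L/Z_0 or Z_0/R_L (whichever > 1) = 75/68.7

VSWR ≈ 1.09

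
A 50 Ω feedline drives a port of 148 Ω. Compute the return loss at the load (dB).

Γ = (148 − 50)/(148 + 50) = 0.495
RL = −20·log₁₀|Γ| = −20·log₁₀(0.495)

RL ≈ 6.11 dB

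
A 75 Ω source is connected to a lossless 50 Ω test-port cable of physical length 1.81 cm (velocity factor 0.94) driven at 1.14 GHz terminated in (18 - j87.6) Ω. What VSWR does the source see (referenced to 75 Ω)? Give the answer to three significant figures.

λ = v/f = 0.94·c / 1.14 GHz = 0.247 m
βl = 2π·l/λ = 2π × 0.0732 = 26.3°
tan(βl) = 0.495
Z_in = Z_0·(Z_L + jZ_0·tanβl)/(Z_0 + jZ_L·tanβl) = 6.37 − j34.3 Ω
Γ_s = (Z_in − Z_s)/(Z_in + Z_s) = (-68.6 − j34.3)/(81.4 − j34.3), |Γ_s| = 0.869
VSWR = (1 + |Γ_s|)/(1 − |Γ_s|)

VSWR ≈ 14.2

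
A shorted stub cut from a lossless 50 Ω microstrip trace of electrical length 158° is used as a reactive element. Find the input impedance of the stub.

tan(βl) = -0.404
For a shorted stub, Z_in = jZ_0·tan(βl)

Z_in ≈ −j20.2 Ω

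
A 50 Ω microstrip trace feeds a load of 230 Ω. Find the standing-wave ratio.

VSWR ≈ 4.6

For a purely resistive load, VSWR = R_L/Z_0 or Z_0/R_L (whichever > 1) = 230/50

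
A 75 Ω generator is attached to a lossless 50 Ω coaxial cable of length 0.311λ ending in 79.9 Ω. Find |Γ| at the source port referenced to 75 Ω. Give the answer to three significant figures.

|Γ| ≈ 0.386

βl = 2π × 0.311 = 112°
tan(βl) = -2.48
Z_in = Z_0·(Z_L + jZ_0·tanβl)/(Z_0 + jZ_L·tanβl) = 34.2 + j11.5 Ω
Γ_s = (Z_in − Z_s)/(Z_in + Z_s) = (-40.8 + j11.5)/(109 + j11.5), |Γ_s| = 0.386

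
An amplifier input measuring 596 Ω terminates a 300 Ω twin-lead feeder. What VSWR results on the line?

VSWR ≈ 1.99

Γ = (596 − 300)/(596 + 300) = 0.33
VSWR = (1 + 0.33)/(1 − 0.33)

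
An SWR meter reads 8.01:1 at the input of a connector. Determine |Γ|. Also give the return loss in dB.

|Γ| ≈ 0.778; return loss ≈ 2.18 dB

|Γ| = (S − 1)/(S + 1) = (8.01 − 1)/(8.01 + 1) = 7.01/9.01
RL = −20·log₁₀|Γ| = −20·log₁₀(0.778)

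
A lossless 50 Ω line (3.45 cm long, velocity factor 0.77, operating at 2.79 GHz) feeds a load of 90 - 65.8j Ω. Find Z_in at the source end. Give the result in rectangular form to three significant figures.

Z_in ≈ 106 + j62.2 Ω

λ = v/f = 0.77·c / 2.79 GHz = 0.0828 m
βl = 2π·l/λ = 2π × 0.417 = 150°
tan(βl) = tan(150°) = -0.577
Z_in = Z_0·(Z_L + jZ_0·tanβl)/(Z_0 + jZ_L·tanβl)
     = 50·(90 − j94.7)/(12 − j51.9)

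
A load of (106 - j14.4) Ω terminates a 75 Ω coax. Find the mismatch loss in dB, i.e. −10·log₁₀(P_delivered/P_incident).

Γ = (31 − j14.4)/(181 − j14.4), |Γ| = 0.188
|Γ|² = 0.0354, so P_del/P_inc = 1 − |Γ|² = 0.965
ML = −10·log₁₀(1 − |Γ|²)

mismatch loss ≈ 0.157 dB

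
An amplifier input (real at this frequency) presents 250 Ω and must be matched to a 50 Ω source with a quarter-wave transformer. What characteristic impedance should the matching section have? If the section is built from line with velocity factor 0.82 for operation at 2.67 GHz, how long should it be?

Z_qwt = √(Z_0·R_L) = √(50 × 250) = √12500
λ = 0.82·c/f = 0.0921 m, so l = λ/4 = 0.023 m

Z_qwt ≈ 112 Ω; length ≈ 2.3 cm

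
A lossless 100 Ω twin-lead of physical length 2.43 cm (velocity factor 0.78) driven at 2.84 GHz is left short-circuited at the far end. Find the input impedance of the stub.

Z_in ≈ −j345 Ω

λ = v/f = 0.78·c / 2.84 GHz = 0.0824 m
βl = 2π·l/λ = 2π × 0.295 = 106°
tan(βl) = -3.45
For a short-circuited stub, Z_in = jZ_0·tan(βl)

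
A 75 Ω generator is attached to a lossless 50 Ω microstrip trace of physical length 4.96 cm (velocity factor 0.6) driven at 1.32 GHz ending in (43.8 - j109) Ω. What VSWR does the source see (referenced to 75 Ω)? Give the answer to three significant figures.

VSWR ≈ 6.15

λ = v/f = 0.6·c / 1.32 GHz = 0.136 m
βl = 2π·l/λ = 2π × 0.364 = 131°
tan(βl) = -1.15
Z_in = Z_0·(Z_L + jZ_0·tanβl)/(Z_0 + jZ_L·tanβl) = 30.8 + j89.6 Ω
Γ_s = (Z_in − Z_s)/(Z_in + Z_s) = (-44.2 + j89.6)/(106 + j89.6), |Γ_s| = 0.72
VSWR = (1 + |Γ_s|)/(1 − |Γ_s|)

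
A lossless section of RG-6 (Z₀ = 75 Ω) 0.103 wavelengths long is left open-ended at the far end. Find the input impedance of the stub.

βl = 2π × 0.103 = 37.1°
tan(βl) = 0.756
For an open-ended stub, Z_in = −jZ_0·cot(βl) = −jZ_0/tan(βl)

Z_in ≈ −j99.2 Ω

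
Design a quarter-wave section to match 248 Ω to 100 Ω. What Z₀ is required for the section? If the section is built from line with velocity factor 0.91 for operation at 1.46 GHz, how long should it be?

Z_qwt ≈ 157 Ω; length ≈ 4.67 cm

Z_qwt = √(Z_0·R_L) = √(100 × 248) = √24800
λ = 0.91·c/f = 0.187 m, so l = λ/4 = 0.0467 m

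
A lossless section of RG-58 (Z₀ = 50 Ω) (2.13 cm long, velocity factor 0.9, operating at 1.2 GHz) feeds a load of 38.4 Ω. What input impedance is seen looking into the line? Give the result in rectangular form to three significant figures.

Z_in ≈ 44.1 + j10.9 Ω

λ = v/f = 0.9·c / 1.2 GHz = 0.225 m
βl = 2π·l/λ = 2π × 0.0947 = 34.1°
tan(βl) = tan(34.1°) = 0.677
Z_in = Z_0·(Z_L + jZ_0·tanβl)/(Z_0 + jZ_L·tanβl)
     = 50·(38.4 + j33.8)/(50 + j26)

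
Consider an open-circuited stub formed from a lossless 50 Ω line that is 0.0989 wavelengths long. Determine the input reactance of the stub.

X_in ≈ -69.8 Ω (capacitive)

βl = 2π × 0.0989 = 35.6°
tan(βl) = 0.716
For an open-circuited stub, Z_in = −jZ_0·cot(βl) = −jZ_0/tan(βl)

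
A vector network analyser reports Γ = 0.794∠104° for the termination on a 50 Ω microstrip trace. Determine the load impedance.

Z_L ≈ 9.17 + j38.2 Ω

Z_L = Z_0·(1 + Γ)/(1 − Γ) = 50·(0.808 + j0.77)/(1.19 − j0.77)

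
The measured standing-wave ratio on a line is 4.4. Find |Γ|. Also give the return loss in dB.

|Γ| ≈ 0.63; return loss ≈ 4.02 dB

|Γ| = (S − 1)/(S + 1) = (4.4 − 1)/(4.4 + 1) = 3.4/5.4
RL = −20·log₁₀|Γ| = −20·log₁₀(0.63)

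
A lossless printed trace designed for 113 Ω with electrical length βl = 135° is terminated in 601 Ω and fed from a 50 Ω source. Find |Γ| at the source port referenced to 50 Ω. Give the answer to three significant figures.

tan(βl) = -1
Z_in = Z_0·(Z_L + jZ_0·tanβl)/(Z_0 + jZ_L·tanβl) = 41 + j105 Ω
Γ_s = (Z_in − Z_s)/(Z_in + Z_s) = (-8.96 + j105)/(91 + j105), |Γ_s| = 0.759

|Γ| ≈ 0.759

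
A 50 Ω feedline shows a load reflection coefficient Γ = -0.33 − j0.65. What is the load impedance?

Z_L = Z_0·(1 + Γ)/(1 − Γ) = 50·(0.67 − j0.65)/(1.33 + j0.65)

Z_L ≈ 10.7 − j29.7 Ω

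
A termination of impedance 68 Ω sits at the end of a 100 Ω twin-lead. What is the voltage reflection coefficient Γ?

Γ = -0.19

Γ = (Z_L − Z_0)/(Z_L + Z_0) = (68 − 100)/(68 + 100) = -32/168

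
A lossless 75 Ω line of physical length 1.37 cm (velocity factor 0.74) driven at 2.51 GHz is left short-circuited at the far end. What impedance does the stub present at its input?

Z_in ≈ +j110 Ω

λ = v/f = 0.74·c / 2.51 GHz = 0.0884 m
βl = 2π·l/λ = 2π × 0.155 = 55.8°
tan(βl) = 1.47
For a short-circuited stub, Z_in = jZ_0·tan(βl)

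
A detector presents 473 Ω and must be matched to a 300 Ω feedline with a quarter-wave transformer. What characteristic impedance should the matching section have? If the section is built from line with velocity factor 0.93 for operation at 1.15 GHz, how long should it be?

Z_qwt ≈ 377 Ω; length ≈ 6.07 cm

Z_qwt = √(Z_0·R_L) = √(300 × 473) = √141900
λ = 0.93·c/f = 0.243 m, so l = λ/4 = 0.0607 m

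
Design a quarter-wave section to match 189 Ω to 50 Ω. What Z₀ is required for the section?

Z_qwt ≈ 97.2 Ω

Z_qwt = √(Z_0·R_L) = √(50 × 189) = √9450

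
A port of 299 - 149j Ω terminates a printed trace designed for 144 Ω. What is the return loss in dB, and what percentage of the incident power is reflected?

RL ≈ 6.74 dB; 21.2% of incident power reflected

Γ = (155 − j149)/(443 − j149), |Γ| = 0.46
RL = −20·log₁₀(0.46) = 6.74 dB
P_refl/P_inc = |Γ|² = 0.212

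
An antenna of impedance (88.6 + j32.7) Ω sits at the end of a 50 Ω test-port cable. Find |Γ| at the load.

|Γ| ≈ 0.355

Γ = (Z_L − Z_0)/(Z_L + Z_0) = (38.6 + j32.7)/(138.6 + j32.7)
|Γ| = 50.6/142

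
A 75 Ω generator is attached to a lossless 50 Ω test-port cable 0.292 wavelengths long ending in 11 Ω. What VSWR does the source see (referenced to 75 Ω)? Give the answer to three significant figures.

βl = 2π × 0.292 = 105°
tan(βl) = -3.7
Z_in = Z_0·(Z_L + jZ_0·tanβl)/(Z_0 + jZ_L·tanβl) = 97.2 − j106 Ω
Γ_s = (Z_in − Z_s)/(Z_in + Z_s) = (22.2 − j106)/(172 − j106), |Γ_s| = 0.535
VSWR = (1 + |Γ_s|)/(1 − |Γ_s|)

VSWR ≈ 3.3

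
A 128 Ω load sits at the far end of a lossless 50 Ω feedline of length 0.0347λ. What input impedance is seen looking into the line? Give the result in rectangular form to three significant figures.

Z_in ≈ 102 − j46.5 Ω

βl = 2π × 0.0347 = 12.5°
tan(βl) = tan(12.5°) = 0.222
Z_in = Z_0·(Z_L + jZ_0·tanβl)/(Z_0 + jZ_L·tanβl)
     = 50·(128 + j11.1)/(50 + j28.4)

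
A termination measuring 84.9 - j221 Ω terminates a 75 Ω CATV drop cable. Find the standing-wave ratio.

VSWR ≈ 9.58

Γ = (Z_L − Z_0)/(Z_L + Z_0) = (9.9 − j221)/(159.9 − j221)
|Γ| = 221/273 = 0.811
VSWR = (1 + |Γ|)/(1 − |Γ|) = 1.81/0.189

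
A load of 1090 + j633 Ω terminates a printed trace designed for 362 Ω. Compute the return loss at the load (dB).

Γ = (728 + j633)/(1452 + j633), |Γ| = 0.609
RL = −20·log₁₀|Γ| = −20·log₁₀(0.609)

RL ≈ 4.31 dB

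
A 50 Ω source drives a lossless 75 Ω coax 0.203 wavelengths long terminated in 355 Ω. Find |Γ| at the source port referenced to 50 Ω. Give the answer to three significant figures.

βl = 2π × 0.203 = 73.1°
tan(βl) = 3.29
Z_in = Z_0·(Z_L + jZ_0·tanβl)/(Z_0 + jZ_L·tanβl) = 17.2 − j21.7 Ω
Γ_s = (Z_in − Z_s)/(Z_in + Z_s) = (-32.8 − j21.7)/(67.2 − j21.7), |Γ_s| = 0.556

|Γ| ≈ 0.556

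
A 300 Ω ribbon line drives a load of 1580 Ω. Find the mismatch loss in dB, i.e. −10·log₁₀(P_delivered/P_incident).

mismatch loss ≈ 2.7 dB

Γ = (1580 − 300)/(1580 + 300) = 0.681
|Γ|² = 0.464, so P_del/P_inc = 1 − |Γ|² = 0.536
ML = −10·log₁₀(1 − |Γ|²)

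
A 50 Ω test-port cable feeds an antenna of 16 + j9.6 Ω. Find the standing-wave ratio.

VSWR ≈ 3.25

Γ = (Z_L − Z_0)/(Z_L + Z_0) = (-34 + j9.6)/(66 + j9.6)
|Γ| = 35.3/66.7 = 0.53
VSWR = (1 + |Γ|)/(1 − |Γ|) = 1.53/0.47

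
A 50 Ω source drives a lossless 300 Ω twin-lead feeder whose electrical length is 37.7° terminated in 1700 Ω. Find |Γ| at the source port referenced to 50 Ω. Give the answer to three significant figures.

tan(βl) = 0.773
Z_in = Z_0·(Z_L + jZ_0·tanβl)/(Z_0 + jZ_L·tanβl) = 135 − j357 Ω
Γ_s = (Z_in − Z_s)/(Z_in + Z_s) = (84.6 − j357)/(185 − j357), |Γ_s| = 0.913

|Γ| ≈ 0.913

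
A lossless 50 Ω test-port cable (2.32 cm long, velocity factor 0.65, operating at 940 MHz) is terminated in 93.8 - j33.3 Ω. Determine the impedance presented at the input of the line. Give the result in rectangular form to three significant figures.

Z_in ≈ 32.4 − j27.1 Ω

λ = v/f = 0.65·c / 940 MHz = 0.207 m
βl = 2π·l/λ = 2π × 0.112 = 40.3°
tan(βl) = tan(40.3°) = 0.847
Z_in = Z_0·(Z_L + jZ_0·tanβl)/(Z_0 + jZ_L·tanβl)
     = 50·(93.8 + j9.04)/(78.2 + j79.4)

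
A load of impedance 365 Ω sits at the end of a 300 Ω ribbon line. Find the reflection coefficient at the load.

Γ = (Z_L − Z_0)/(Z_L + Z_0) = (365 − 300)/(365 + 300) = 65/665

Γ = 0.0977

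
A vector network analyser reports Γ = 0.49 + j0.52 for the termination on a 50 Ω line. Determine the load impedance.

Z_L = Z_0·(1 + Γ)/(1 − Γ) = 50·(1.49 + j0.52)/(0.51 − j0.52)

Z_L ≈ 46.1 + j98 Ω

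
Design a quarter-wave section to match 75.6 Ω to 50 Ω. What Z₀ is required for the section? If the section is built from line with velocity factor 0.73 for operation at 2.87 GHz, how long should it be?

Z_qwt = √(Z_0·R_L) = √(50 × 75.6) = √3780
λ = 0.73·c/f = 0.0763 m, so l = λ/4 = 0.0191 m

Z_qwt ≈ 61.5 Ω; length ≈ 1.91 cm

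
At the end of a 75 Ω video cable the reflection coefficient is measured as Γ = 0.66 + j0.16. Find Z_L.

Z_L ≈ 286 + j170 Ω

Z_L = Z_0·(1 + Γ)/(1 − Γ) = 75·(1.66 + j0.16)/(0.34 − j0.16)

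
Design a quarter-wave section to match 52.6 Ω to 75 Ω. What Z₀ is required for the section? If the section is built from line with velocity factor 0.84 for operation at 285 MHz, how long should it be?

Z_qwt ≈ 62.8 Ω; length ≈ 22.1 cm

Z_qwt = √(Z_0·R_L) = √(75 × 52.6) = √3945
λ = 0.84·c/f = 0.884 m, so l = λ/4 = 0.221 m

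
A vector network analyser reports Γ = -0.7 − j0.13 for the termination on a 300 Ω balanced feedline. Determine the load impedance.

Z_L = Z_0·(1 + Γ)/(1 − Γ) = 300·(0.3 − j0.13)/(1.7 + j0.13)

Z_L ≈ 50.9 − j26.8 Ω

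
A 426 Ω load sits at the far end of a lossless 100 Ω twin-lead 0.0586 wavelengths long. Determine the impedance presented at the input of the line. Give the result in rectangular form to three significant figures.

βl = 2π × 0.0586 = 21.1°
tan(βl) = tan(21.1°) = 0.386
Z_in = Z_0·(Z_L + jZ_0·tanβl)/(Z_0 + jZ_L·tanβl)
     = 100·(426 + j38.6)/(100 + j164)

Z_in ≈ 132 − j179 Ω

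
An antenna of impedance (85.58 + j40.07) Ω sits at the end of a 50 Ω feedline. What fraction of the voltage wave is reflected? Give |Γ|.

Γ = (Z_L − Z_0)/(Z_L + Z_0) = (35.58 + j40.07)/(135.6 + j40.07)
|Γ| = 53.6/141

|Γ| ≈ 0.379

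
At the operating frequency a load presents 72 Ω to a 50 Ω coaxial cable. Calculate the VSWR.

VSWR ≈ 1.44

Γ = (72 − 50)/(72 + 50) = 0.18
VSWR = (1 + 0.18)/(1 − 0.18)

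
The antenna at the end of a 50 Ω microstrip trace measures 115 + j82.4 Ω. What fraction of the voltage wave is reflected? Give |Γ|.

|Γ| ≈ 0.569

Γ = (Z_L − Z_0)/(Z_L + Z_0) = (65 + j82.4)/(165 + j82.4)
|Γ| = 105/184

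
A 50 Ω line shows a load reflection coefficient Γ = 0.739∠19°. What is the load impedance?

Z_L = Z_0·(1 + Γ)/(1 − Γ) = 50·(1.7 + j0.241)/(0.301 − j0.241)

Z_L ≈ 153 + j162 Ω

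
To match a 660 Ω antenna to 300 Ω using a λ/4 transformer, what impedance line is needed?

Z_qwt ≈ 445 Ω

Z_qwt = √(Z_0·R_L) = √(300 × 660) = √198000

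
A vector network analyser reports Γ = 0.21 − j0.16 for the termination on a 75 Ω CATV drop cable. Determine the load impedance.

Z_L = Z_0·(1 + Γ)/(1 − Γ) = 75·(1.21 − j0.16)/(0.79 + j0.16)

Z_L ≈ 107 − j36.9 Ω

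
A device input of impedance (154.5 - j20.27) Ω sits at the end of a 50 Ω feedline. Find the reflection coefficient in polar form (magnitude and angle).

Γ ≈ 0.518 ∠ -5.32°

Γ = (Z_L − Z_0)/(Z_L + Z_0) = (104.5 − j20.27)/(204.5 − j20.27)
|Γ| = 106/206 = 0.518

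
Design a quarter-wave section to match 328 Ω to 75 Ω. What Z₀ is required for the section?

Z_qwt = √(Z_0·R_L) = √(75 × 328) = √24600

Z_qwt ≈ 157 Ω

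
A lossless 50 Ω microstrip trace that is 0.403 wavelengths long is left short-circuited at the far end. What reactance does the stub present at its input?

X_in ≈ -34.9 Ω (capacitive)

βl = 2π × 0.403 = 145°
tan(βl) = -0.698
For a short-circuited stub, Z_in = jZ_0·tan(βl)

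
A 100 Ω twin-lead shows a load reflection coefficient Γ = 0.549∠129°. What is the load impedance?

Z_L = Z_0·(1 + Γ)/(1 − Γ) = 100·(0.655 + j0.427)/(1.35 − j0.427)

Z_L ≈ 35.1 + j42.8 Ω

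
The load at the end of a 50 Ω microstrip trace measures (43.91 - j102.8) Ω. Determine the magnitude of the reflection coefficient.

Γ = (Z_L − Z_0)/(Z_L + Z_0) = (-6.09 − j102.8)/(93.91 − j102.8)
|Γ| = 103/139

|Γ| ≈ 0.74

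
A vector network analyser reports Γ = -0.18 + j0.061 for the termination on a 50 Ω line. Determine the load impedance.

Z_L = Z_0·(1 + Γ)/(1 − Γ) = 50·(0.82 + j0.061)/(1.18 − j0.061)

Z_L ≈ 34.5 + j4.37 Ω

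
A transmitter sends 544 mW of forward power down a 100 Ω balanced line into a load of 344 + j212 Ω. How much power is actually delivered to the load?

P_delivered ≈ 309 mW

|Γ| = |(244 + j212)/(444 + j212)| = 0.657
|Γ|² = 0.432
P_refl = |Γ|²·P_inc = 235 mW, P_del = (1 − |Γ|²)·P_inc = 309 mW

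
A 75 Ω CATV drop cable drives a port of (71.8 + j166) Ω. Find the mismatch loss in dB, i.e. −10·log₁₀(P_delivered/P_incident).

mismatch loss ≈ 3.58 dB

Γ = (-3.2 + j166)/(146.8 + j166), |Γ| = 0.749
|Γ|² = 0.561, so P_del/P_inc = 1 − |Γ|² = 0.439
ML = −10·log₁₀(1 − |Γ|²)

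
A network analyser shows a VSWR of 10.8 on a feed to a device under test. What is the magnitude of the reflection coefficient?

|Γ| ≈ 0.831

|Γ| = (S − 1)/(S + 1) = (10.8 − 1)/(10.8 + 1) = 9.8/11.8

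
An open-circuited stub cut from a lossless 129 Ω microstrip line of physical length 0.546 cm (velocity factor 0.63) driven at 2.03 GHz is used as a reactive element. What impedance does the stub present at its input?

Z_in ≈ −j334 Ω

λ = v/f = 0.63·c / 2.03 GHz = 0.0931 m
βl = 2π·l/λ = 2π × 0.0586 = 21.1°
tan(βl) = 0.386
For an open-circuited stub, Z_in = −jZ_0·cot(βl) = −jZ_0/tan(βl)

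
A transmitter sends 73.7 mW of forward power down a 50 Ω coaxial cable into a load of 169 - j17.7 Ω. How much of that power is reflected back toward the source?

|Γ| = |(119 − j17.7)/(219 − j17.7)| = 0.548
|Γ|² = 0.3
P_refl = |Γ|²·P_inc = 22.1 mW, P_del = (1 − |Γ|²)·P_inc = 51.6 mW

P_reflected ≈ 22.1 mW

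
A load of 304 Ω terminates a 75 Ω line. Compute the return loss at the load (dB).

Γ = (304 − 75)/(304 + 75) = 0.604
RL = −20·log₁₀|Γ| = −20·log₁₀(0.604)

RL ≈ 4.38 dB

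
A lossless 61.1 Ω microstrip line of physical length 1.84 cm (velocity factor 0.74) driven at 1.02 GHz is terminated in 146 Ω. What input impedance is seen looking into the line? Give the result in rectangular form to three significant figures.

λ = v/f = 0.74·c / 1.02 GHz = 0.218 m
βl = 2π·l/λ = 2π × 0.0845 = 30.4°
tan(βl) = tan(30.4°) = 0.588
Z_in = Z_0·(Z_L + jZ_0·tanβl)/(Z_0 + jZ_L·tanβl)
     = 61.1·(146 + j35.9)/(61.1 + j85.8)

Z_in ≈ 66.1 − j56.9 Ω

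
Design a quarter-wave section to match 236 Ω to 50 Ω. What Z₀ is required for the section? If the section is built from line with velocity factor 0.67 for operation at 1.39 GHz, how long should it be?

Z_qwt ≈ 109 Ω; length ≈ 3.62 cm

Z_qwt = √(Z_0·R_L) = √(50 × 236) = √11800
λ = 0.67·c/f = 0.145 m, so l = λ/4 = 0.0362 m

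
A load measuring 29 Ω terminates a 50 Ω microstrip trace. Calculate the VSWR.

VSWR ≈ 1.72

For a purely resistive load, VSWR = R_L/Z_0 or Z_0/R_L (whichever > 1) = 50/29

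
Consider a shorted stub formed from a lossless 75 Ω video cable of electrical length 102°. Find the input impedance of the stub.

tan(βl) = -4.7
For a shorted stub, Z_in = jZ_0·tan(βl)

Z_in ≈ −j353 Ω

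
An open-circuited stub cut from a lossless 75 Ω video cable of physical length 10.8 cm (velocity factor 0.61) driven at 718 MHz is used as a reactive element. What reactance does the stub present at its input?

λ = v/f = 0.61·c / 718 MHz = 0.255 m
βl = 2π·l/λ = 2π × 0.424 = 153°
tan(βl) = -0.52
For an open-circuited stub, Z_in = −jZ_0·cot(βl) = −jZ_0/tan(βl)

X_in ≈ 144 Ω (inductive)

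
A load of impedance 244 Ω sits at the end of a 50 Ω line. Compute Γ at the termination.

Γ = (Z_L − Z_0)/(Z_L + Z_0) = (244 − 50)/(244 + 50) = 194/294

Γ = 0.66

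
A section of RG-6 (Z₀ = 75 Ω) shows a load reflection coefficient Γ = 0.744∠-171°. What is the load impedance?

Z_L = Z_0·(1 + Γ)/(1 − Γ) = 75·(0.265 − j0.116)/(1.73 + j0.116)

Z_L ≈ 11.1 − j5.77 Ω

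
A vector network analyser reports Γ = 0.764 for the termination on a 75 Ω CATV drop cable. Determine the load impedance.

Z_L = Z_0·(1 + Γ)/(1 − Γ) = 75·(1.76)/(0.236)

Z_L ≈ 561 Ω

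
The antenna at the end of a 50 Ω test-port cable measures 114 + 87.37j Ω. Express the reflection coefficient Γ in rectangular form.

Γ ≈ 0.525 + j0.253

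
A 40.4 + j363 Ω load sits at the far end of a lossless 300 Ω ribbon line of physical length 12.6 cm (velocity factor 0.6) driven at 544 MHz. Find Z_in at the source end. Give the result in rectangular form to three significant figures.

λ = v/f = 0.6·c / 544 MHz = 0.331 m
βl = 2π·l/λ = 2π × 0.381 = 137°
tan(βl) = tan(137°) = -0.93
Z_in = Z_0·(Z_L + jZ_0·tanβl)/(Z_0 + jZ_L·tanβl)
     = 300·(40.4 + j84.1)/(637 − j37.6)

Z_in ≈ 16.6 + j40.6 Ω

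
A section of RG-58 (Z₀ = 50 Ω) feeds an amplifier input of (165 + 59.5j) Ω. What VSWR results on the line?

VSWR ≈ 3.77

Γ = (Z_L − Z_0)/(Z_L + Z_0) = (115 + j59.5)/(215 + j59.5)
|Γ| = 129/223 = 0.58
VSWR = (1 + |Γ|)/(1 − |Γ|) = 1.58/0.42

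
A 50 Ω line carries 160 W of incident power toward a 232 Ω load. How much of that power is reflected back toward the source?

P_reflected ≈ 66.6 W

Γ = (232 − 50)/(232 + 50) = 0.645
|Γ|² = 0.417
P_refl = |Γ|²·P_inc = 66.6 W, P_del = (1 − |Γ|²)·P_inc = 93.4 W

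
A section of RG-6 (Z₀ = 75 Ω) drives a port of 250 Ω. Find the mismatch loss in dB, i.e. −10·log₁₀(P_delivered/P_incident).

mismatch loss ≈ 1.49 dB

Γ = (250 − 75)/(250 + 75) = 0.538
|Γ|² = 0.29, so P_del/P_inc = 1 − |Γ|² = 0.71
ML = −10·log₁₀(1 − |Γ|²)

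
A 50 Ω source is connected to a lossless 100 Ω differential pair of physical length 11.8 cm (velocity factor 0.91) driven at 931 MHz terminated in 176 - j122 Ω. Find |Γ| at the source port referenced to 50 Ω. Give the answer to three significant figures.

|Γ| ≈ 0.681

λ = v/f = 0.91·c / 931 MHz = 0.293 m
βl = 2π·l/λ = 2π × 0.402 = 145°
tan(βl) = -0.704
Z_in = Z_0·(Z_L + jZ_0·tanβl)/(Z_0 + jZ_L·tanβl) = 169 + j123 Ω
Γ_s = (Z_in − Z_s)/(Z_in + Z_s) = (119 + j123)/(219 + j123), |Γ_s| = 0.681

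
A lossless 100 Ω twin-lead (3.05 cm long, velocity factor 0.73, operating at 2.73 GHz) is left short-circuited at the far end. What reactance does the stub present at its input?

λ = v/f = 0.73·c / 2.73 GHz = 0.0802 m
βl = 2π·l/λ = 2π × 0.38 = 137°
tan(βl) = -0.937
For a short-circuited stub, Z_in = jZ_0·tan(βl)

X_in ≈ -93.7 Ω (capacitive)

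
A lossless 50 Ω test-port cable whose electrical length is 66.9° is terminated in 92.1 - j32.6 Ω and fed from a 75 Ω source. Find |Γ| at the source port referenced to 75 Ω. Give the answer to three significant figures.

|Γ| ≈ 0.521

tan(βl) = 2.34
Z_in = Z_0·(Z_L + jZ_0·tanβl)/(Z_0 + jZ_L·tanβl) = 23.9 − j7.34 Ω
Γ_s = (Z_in − Z_s)/(Z_in + Z_s) = (-51.1 − j7.34)/(98.9 − j7.34), |Γ_s| = 0.521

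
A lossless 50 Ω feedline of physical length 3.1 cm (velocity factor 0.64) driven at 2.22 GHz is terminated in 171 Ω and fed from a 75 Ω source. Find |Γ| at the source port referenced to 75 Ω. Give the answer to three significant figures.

λ = v/f = 0.64·c / 2.22 GHz = 0.0865 m
βl = 2π·l/λ = 2π × 0.358 = 129°
tan(βl) = -1.23
Z_in = Z_0·(Z_L + jZ_0·tanβl)/(Z_0 + jZ_L·tanβl) = 22.9 + j35.1 Ω
Γ_s = (Z_in − Z_s)/(Z_in + Z_s) = (-52.1 + j35.1)/(97.9 + j35.1), |Γ_s| = 0.603

|Γ| ≈ 0.603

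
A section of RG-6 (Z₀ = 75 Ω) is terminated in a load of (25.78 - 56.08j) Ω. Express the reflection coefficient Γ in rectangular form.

Γ = (Z_L − Z_0)/(Z_L + Z_0) = (-49.22 − j56.08)/(100.8 − j56.08)

Γ ≈ -0.136 − j0.632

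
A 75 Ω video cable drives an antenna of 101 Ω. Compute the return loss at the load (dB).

RL ≈ 16.6 dB

Γ = (101 − 75)/(101 + 75) = 0.148
RL = −20·log₁₀|Γ| = −20·log₁₀(0.148)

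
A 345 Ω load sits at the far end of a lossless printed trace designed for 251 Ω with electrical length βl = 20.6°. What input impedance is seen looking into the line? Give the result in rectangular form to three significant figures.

Z_in ≈ 311 − j66.2 Ω

tan(βl) = tan(20.6°) = 0.376
Z_in = Z_0·(Z_L + jZ_0·tanβl)/(Z_0 + jZ_L·tanβl)
     = 251·(345 + j94.3)/(251 + j130)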